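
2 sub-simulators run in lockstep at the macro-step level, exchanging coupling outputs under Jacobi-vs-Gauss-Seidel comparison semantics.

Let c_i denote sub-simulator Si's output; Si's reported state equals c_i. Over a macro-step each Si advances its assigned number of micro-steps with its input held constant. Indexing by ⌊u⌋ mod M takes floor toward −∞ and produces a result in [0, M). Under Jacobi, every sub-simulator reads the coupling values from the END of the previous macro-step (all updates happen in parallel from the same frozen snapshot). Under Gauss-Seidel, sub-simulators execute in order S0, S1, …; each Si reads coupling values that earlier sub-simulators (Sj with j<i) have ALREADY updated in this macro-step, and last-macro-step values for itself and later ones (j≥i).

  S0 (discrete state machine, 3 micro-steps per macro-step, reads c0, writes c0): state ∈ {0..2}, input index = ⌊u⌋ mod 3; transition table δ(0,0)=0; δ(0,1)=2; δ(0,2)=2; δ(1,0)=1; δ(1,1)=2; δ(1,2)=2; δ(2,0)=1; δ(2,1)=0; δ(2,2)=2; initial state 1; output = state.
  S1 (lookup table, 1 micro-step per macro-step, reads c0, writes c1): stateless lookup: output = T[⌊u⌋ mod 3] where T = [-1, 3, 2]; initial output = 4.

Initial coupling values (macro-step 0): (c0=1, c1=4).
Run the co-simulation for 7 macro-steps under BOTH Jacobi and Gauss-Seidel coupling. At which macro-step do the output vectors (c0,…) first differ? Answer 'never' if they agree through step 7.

[Jacobi] macro 1: S0 reads c0=1 → after 3×micro: 2; S1 reads c0=1 → after 1×micro: 3 ⇒ (c0=2, c1=3)
[Jacobi] macro 2: S0 reads c0=2 → after 3×micro: 2; S1 reads c0=2 → after 1×micro: 2 ⇒ (c0=2, c1=2)
[Jacobi] macro 3: S0 reads c0=2 → after 3×micro: 2; S1 reads c0=2 → after 1×micro: 2 ⇒ (c0=2, c1=2)
[Jacobi] macro 4: S0 reads c0=2 → after 3×micro: 2; S1 reads c0=2 → after 1×micro: 2 ⇒ (c0=2, c1=2)
[Jacobi] macro 5: S0 reads c0=2 → after 3×micro: 2; S1 reads c0=2 → after 1×micro: 2 ⇒ (c0=2, c1=2)
[Jacobi] macro 6: S0 reads c0=2 → after 3×micro: 2; S1 reads c0=2 → after 1×micro: 2 ⇒ (c0=2, c1=2)
[Jacobi] macro 7: S0 reads c0=2 → after 3×micro: 2; S1 reads c0=2 → after 1×micro: 2 ⇒ (c0=2, c1=2)
[Gauss-Seidel] macro 1: S0 reads c0=1 → after 3×micro: 2; S1 reads c0=2 → after 1×micro: 2 ⇒ (c0=2, c1=2)
[Gauss-Seidel] macro 2: S0 reads c0=2 → after 3×micro: 2; S1 reads c0=2 → after 1×micro: 2 ⇒ (c0=2, c1=2)
[Gauss-Seidel] macro 3: S0 reads c0=2 → after 3×micro: 2; S1 reads c0=2 → after 1×micro: 2 ⇒ (c0=2, c1=2)
[Gauss-Seidel] macro 4: S0 reads c0=2 → after 3×micro: 2; S1 reads c0=2 → after 1×micro: 2 ⇒ (c0=2, c1=2)
[Gauss-Seidel] macro 5: S0 reads c0=2 → after 3×micro: 2; S1 reads c0=2 → after 1×micro: 2 ⇒ (c0=2, c1=2)
[Gauss-Seidel] macro 6: S0 reads c0=2 → after 3×micro: 2; S1 reads c0=2 → after 1×micro: 2 ⇒ (c0=2, c1=2)
[Gauss-Seidel] macro 7: S0 reads c0=2 → after 3×micro: 2; S1 reads c0=2 → after 1×micro: 2 ⇒ (c0=2, c1=2)

first divergence at macro-step: 1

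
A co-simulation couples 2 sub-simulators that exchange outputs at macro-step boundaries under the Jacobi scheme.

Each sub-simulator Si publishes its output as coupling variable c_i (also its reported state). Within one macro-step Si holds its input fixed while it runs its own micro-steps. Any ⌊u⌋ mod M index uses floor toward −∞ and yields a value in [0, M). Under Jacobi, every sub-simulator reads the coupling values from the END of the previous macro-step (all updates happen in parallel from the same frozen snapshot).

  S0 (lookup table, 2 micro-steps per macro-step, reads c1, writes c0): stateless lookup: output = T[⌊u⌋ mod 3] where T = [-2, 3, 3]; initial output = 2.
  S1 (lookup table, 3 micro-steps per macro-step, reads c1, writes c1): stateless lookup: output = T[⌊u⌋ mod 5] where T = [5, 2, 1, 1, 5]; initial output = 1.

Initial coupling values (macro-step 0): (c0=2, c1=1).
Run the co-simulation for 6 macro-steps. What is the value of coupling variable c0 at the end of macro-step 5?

c0 at macro-step 5 = 3

macro 1: S0 reads c1=1 → after 2×micro: 3; S1 reads c1=1 → after 3×micro: 2 ⇒ (c0=3, c1=2)
macro 2: S0 reads c1=2 → after 2×micro: 3; S1 reads c1=2 → after 3×micro: 1 ⇒ (c0=3, c1=1)
macro 3: S0 reads c1=1 → after 2×micro: 3; S1 reads c1=1 → after 3×micro: 2 ⇒ (c0=3, c1=2)
macro 4: S0 reads c1=2 → after 2×micro: 3; S1 reads c1=2 → after 3×micro: 1 ⇒ (c0=3, c1=1)
macro 5: S0 reads c1=1 → after 2×micro: 3; S1 reads c1=1 → after 3×micro: 2 ⇒ (c0=3, c1=2)
macro 6: S0 reads c1=2 → after 2×micro: 3; S1 reads c1=2 → after 3×micro: 1 ⇒ (c0=3, c1=1)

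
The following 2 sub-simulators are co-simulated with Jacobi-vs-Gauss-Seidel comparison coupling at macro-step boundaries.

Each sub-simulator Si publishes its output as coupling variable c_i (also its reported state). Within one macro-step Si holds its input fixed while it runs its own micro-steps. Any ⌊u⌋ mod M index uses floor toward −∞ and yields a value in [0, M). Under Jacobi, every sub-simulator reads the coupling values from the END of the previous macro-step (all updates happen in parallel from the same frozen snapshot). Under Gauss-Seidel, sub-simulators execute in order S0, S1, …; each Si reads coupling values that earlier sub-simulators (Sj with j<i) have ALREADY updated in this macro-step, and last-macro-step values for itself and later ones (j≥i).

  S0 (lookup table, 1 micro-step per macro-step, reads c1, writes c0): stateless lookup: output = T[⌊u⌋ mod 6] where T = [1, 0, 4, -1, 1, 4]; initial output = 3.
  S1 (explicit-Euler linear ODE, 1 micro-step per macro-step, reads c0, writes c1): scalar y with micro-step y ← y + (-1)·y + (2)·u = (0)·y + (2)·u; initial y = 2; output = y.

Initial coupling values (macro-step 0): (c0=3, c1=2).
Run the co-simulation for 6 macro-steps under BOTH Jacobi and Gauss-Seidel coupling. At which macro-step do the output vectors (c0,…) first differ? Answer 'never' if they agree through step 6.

[Jacobi] macro 1: S0 reads c1=2 → after 1×micro: 4; S1 reads c0=3 → after 1×micro: 6 ⇒ (c0=4, c1=6)
[Jacobi] macro 2: S0 reads c1=6 → after 1×micro: 1; S1 reads c0=4 → after 1×micro: 8 ⇒ (c0=1, c1=8)
[Jacobi] macro 3: S0 reads c1=8 → after 1×micro: 4; S1 reads c0=1 → after 1×micro: 2 ⇒ (c0=4, c1=2)
[Jacobi] macro 4: S0 reads c1=2 → after 1×micro: 4; S1 reads c0=4 → after 1×micro: 8 ⇒ (c0=4, c1=8)
[Jacobi] macro 5: S0 reads c1=8 → after 1×micro: 4; S1 reads c0=4 → after 1×micro: 8 ⇒ (c0=4, c1=8)
[Jacobi] macro 6: S0 reads c1=8 → after 1×micro: 4; S1 reads c0=4 → after 1×micro: 8 ⇒ (c0=4, c1=8)
[Gauss-Seidel] macro 1: S0 reads c1=2 → after 1×micro: 4; S1 reads c0=4 → after 1×micro: 8 ⇒ (c0=4, c1=8)
[Gauss-Seidel] macro 2: S0 reads c1=8 → after 1×micro: 4; S1 reads c0=4 → after 1×micro: 8 ⇒ (c0=4, c1=8)
[Gauss-Seidel] macro 3: S0 reads c1=8 → after 1×micro: 4; S1 reads c0=4 → after 1×micro: 8 ⇒ (c0=4, c1=8)
[Gauss-Seidel] macro 4: S0 reads c1=8 → after 1×micro: 4; S1 reads c0=4 → after 1×micro: 8 ⇒ (c0=4, c1=8)
[Gauss-Seidel] macro 5: S0 reads c1=8 → after 1×micro: 4; S1 reads c0=4 → after 1×micro: 8 ⇒ (c0=4, c1=8)
[Gauss-Seidel] macro 6: S0 reads c1=8 → after 1×micro: 4; S1 reads c0=4 → after 1×micro: 8 ⇒ (c0=4, c1=8)

first divergence at macro-step: 1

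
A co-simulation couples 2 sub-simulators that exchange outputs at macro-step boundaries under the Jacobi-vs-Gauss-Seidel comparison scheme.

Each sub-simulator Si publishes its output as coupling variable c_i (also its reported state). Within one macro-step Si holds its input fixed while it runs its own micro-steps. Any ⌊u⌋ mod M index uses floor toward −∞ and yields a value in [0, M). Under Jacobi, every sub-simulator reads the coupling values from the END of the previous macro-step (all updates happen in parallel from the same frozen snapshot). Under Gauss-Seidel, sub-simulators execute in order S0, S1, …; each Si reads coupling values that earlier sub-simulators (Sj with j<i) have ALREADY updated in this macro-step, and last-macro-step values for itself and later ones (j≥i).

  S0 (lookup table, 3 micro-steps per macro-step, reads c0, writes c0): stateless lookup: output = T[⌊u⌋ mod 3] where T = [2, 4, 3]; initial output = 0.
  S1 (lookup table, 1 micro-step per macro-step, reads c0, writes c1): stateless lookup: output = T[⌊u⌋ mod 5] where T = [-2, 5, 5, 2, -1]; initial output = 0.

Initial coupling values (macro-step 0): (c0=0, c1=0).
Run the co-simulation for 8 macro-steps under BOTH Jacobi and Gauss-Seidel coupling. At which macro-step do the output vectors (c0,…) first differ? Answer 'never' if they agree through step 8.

first divergence at macro-step: 1

[Jacobi] macro 1: S0 reads c0=0 → after 3×micro: 2; S1 reads c0=0 → after 1×micro: -2 ⇒ (c0=2, c1=-2)
[Jacobi] macro 2: S0 reads c0=2 → after 3×micro: 3; S1 reads c0=2 → after 1×micro: 5 ⇒ (c0=3, c1=5)
[Jacobi] macro 3: S0 reads c0=3 → after 3×micro: 2; S1 reads c0=3 → after 1×micro: 2 ⇒ (c0=2, c1=2)
[Jacobi] macro 4: S0 reads c0=2 → after 3×micro: 3; S1 reads c0=2 → after 1×micro: 5 ⇒ (c0=3, c1=5)
[Jacobi] macro 5: S0 reads c0=3 → after 3×micro: 2; S1 reads c0=3 → after 1×micro: 2 ⇒ (c0=2, c1=2)
[Jacobi] macro 6: S0 reads c0=2 → after 3×micro: 3; S1 reads c0=2 → after 1×micro: 5 ⇒ (c0=3, c1=5)
[Jacobi] macro 7: S0 reads c0=3 → after 3×micro: 2; S1 reads c0=3 → after 1×micro: 2 ⇒ (c0=2, c1=2)
[Jacobi] macro 8: S0 reads c0=2 → after 3×micro: 3; S1 reads c0=2 → after 1×micro: 5 ⇒ (c0=3, c1=5)
[Gauss-Seidel] macro 1: S0 reads c0=0 → after 3×micro: 2; S1 reads c0=2 → after 1×micro: 5 ⇒ (c0=2, c1=5)
[Gauss-Seidel] macro 2: S0 reads c0=2 → after 3×micro: 3; S1 reads c0=3 → after 1×micro: 2 ⇒ (c0=3, c1=2)
[Gauss-Seidel] macro 3: S0 reads c0=3 → after 3×micro: 2; S1 reads c0=2 → after 1×micro: 5 ⇒ (c0=2, c1=5)
[Gauss-Seidel] macro 4: S0 reads c0=2 → after 3×micro: 3; S1 reads c0=3 → after 1×micro: 2 ⇒ (c0=3, c1=2)
[Gauss-Seidel] macro 5: S0 reads c0=3 → after 3×micro: 2; S1 reads c0=2 → after 1×micro: 5 ⇒ (c0=2, c1=5)
[Gauss-Seidel] macro 6: S0 reads c0=2 → after 3×micro: 3; S1 reads c0=3 → after 1×micro: 2 ⇒ (c0=3, c1=2)
[Gauss-Seidel] macro 7: S0 reads c0=3 → after 3×micro: 2; S1 reads c0=2 → after 1×micro: 5 ⇒ (c0=2, c1=5)
[Gauss-Seidel] macro 8: S0 reads c0=2 → after 3×micro: 3; S1 reads c0=3 → after 1×micro: 2 ⇒ (c0=3, c1=2)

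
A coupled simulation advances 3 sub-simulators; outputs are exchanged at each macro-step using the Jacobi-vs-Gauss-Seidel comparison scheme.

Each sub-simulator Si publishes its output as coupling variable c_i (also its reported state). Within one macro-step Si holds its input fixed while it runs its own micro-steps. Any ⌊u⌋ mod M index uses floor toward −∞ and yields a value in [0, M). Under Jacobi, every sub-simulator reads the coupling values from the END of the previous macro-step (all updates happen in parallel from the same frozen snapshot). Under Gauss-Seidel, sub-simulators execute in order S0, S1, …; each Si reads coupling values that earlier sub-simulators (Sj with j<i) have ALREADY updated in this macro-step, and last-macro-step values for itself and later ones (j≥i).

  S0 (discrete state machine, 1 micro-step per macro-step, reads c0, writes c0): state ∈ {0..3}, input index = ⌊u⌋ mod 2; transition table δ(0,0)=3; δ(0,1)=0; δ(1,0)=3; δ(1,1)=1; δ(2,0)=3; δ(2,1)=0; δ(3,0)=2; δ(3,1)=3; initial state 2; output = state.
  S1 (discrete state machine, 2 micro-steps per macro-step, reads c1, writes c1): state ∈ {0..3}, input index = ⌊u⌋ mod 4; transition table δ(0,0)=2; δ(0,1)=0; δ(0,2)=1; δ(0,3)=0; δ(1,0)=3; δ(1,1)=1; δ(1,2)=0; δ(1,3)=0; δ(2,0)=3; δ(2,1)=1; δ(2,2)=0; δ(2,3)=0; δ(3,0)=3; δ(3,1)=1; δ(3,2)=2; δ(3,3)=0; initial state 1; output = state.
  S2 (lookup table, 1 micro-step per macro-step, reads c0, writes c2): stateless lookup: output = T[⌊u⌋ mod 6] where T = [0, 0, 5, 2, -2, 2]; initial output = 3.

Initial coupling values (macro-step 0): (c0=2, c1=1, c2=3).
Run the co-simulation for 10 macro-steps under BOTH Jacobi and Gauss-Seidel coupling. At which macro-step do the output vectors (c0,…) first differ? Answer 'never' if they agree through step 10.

[Jacobi] macro 1: S0 reads c0=2 → after 1×micro: 3; S1 reads c1=1 → after 2×micro: 1; S2 reads c0=2 → after 1×micro: 5 ⇒ (c0=3, c1=1, c2=5)
[Jacobi] macro 2: S0 reads c0=3 → after 1×micro: 3; S1 reads c1=1 → after 2×micro: 1; S2 reads c0=3 → after 1×micro: 2 ⇒ (c0=3, c1=1, c2=2)
[Jacobi] macro 3: S0 reads c0=3 → after 1×micro: 3; S1 reads c1=1 → after 2×micro: 1; S2 reads c0=3 → after 1×micro: 2 ⇒ (c0=3, c1=1, c2=2)
[Jacobi] macro 4: S0 reads c0=3 → after 1×micro: 3; S1 reads c1=1 → after 2×micro: 1; S2 reads c0=3 → after 1×micro: 2 ⇒ (c0=3, c1=1, c2=2)
[Jacobi] macro 5: S0 reads c0=3 → after 1×micro: 3; S1 reads c1=1 → after 2×micro: 1; S2 reads c0=3 → after 1×micro: 2 ⇒ (c0=3, c1=1, c2=2)
[Jacobi] macro 6: S0 reads c0=3 → after 1×micro: 3; S1 reads c1=1 → after 2×micro: 1; S2 reads c0=3 → after 1×micro: 2 ⇒ (c0=3, c1=1, c2=2)
[Jacobi] macro 7: S0 reads c0=3 → after 1×micro: 3; S1 reads c1=1 → after 2×micro: 1; S2 reads c0=3 → after 1×micro: 2 ⇒ (c0=3, c1=1, c2=2)
[Jacobi] macro 8: S0 reads c0=3 → after 1×micro: 3; S1 reads c1=1 → after 2×micro: 1; S2 reads c0=3 → after 1×micro: 2 ⇒ (c0=3, c1=1, c2=2)
[Jacobi] macro 9: S0 reads c0=3 → after 1×micro: 3; S1 reads c1=1 → after 2×micro: 1; S2 reads c0=3 → after 1×micro: 2 ⇒ (c0=3, c1=1, c2=2)
[Jacobi] macro 10: S0 reads c0=3 → after 1×micro: 3; S1 reads c1=1 → after 2×micro: 1; S2 reads c0=3 → after 1×micro: 2 ⇒ (c0=3, c1=1, c2=2)
[Gauss-Seidel] macro 1: S0 reads c0=2 → after 1×micro: 3; S1 reads c1=1 → after 2×micro: 1; S2 reads c0=3 → after 1×micro: 2 ⇒ (c0=3, c1=1, c2=2)
[Gauss-Seidel] macro 2: S0 reads c0=3 → after 1×micro: 3; S1 reads c1=1 → after 2×micro: 1; S2 reads c0=3 → after 1×micro: 2 ⇒ (c0=3, c1=1, c2=2)
[Gauss-Seidel] macro 3: S0 reads c0=3 → after 1×micro: 3; S1 reads c1=1 → after 2×micro: 1; S2 reads c0=3 → after 1×micro: 2 ⇒ (c0=3, c1=1, c2=2)
[Gauss-Seidel] macro 4: S0 reads c0=3 → after 1×micro: 3; S1 reads c1=1 → after 2×micro: 1; S2 reads c0=3 → after 1×micro: 2 ⇒ (c0=3, c1=1, c2=2)
[Gauss-Seidel] macro 5: S0 reads c0=3 → after 1×micro: 3; S1 reads c1=1 → after 2×micro: 1; S2 reads c0=3 → after 1×micro: 2 ⇒ (c0=3, c1=1, c2=2)
[Gauss-Seidel] macro 6: S0 reads c0=3 → after 1×micro: 3; S1 reads c1=1 → after 2×micro: 1; S2 reads c0=3 → after 1×micro: 2 ⇒ (c0=3, c1=1, c2=2)
[Gauss-Seidel] macro 7: S0 reads c0=3 → after 1×micro: 3; S1 reads c1=1 → after 2×micro: 1; S2 reads c0=3 → after 1×micro: 2 ⇒ (c0=3, c1=1, c2=2)
[Gauss-Seidel] macro 8: S0 reads c0=3 → after 1×micro: 3; S1 reads c1=1 → after 2×micro: 1; S2 reads c0=3 → after 1×micro: 2 ⇒ (c0=3, c1=1, c2=2)
[Gauss-Seidel] macro 9: S0 reads c0=3 → after 1×micro: 3; S1 reads c1=1 → after 2×micro: 1; S2 reads c0=3 → after 1×micro: 2 ⇒ (c0=3, c1=1, c2=2)
[Gauss-Seidel] macro 10: S0 reads c0=3 → after 1×micro: 3; S1 reads c1=1 → after 2×micro: 1; S2 reads c0=3 → after 1×micro: 2 ⇒ (c0=3, c1=1, c2=2)

first divergence at macro-step: 1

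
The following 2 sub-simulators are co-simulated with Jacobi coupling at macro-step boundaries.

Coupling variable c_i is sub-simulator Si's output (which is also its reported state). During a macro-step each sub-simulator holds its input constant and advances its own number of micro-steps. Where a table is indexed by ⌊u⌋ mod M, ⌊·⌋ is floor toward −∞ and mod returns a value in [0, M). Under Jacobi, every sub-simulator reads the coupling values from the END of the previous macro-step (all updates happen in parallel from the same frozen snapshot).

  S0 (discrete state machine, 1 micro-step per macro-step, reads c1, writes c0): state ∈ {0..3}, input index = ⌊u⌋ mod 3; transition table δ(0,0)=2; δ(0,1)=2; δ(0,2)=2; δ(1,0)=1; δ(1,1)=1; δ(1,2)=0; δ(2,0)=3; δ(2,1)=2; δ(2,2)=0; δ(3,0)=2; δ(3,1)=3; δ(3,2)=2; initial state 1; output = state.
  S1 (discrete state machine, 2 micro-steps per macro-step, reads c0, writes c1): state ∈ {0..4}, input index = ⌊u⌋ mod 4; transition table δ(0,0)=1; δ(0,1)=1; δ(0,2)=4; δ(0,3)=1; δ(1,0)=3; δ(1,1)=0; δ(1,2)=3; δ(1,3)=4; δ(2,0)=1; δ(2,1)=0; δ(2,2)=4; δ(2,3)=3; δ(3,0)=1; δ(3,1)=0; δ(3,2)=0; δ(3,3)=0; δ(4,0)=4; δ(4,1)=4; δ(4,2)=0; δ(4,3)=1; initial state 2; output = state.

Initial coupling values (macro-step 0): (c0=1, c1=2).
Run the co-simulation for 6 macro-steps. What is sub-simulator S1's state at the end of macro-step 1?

macro 1: S0 reads c1=2 → after 1×micro: 0; S1 reads c0=1 → after 2×micro: 1 ⇒ (c0=0, c1=1)
macro 2: S0 reads c1=1 → after 1×micro: 2; S1 reads c0=0 → after 2×micro: 1 ⇒ (c0=2, c1=1)
macro 3: S0 reads c1=1 → after 1×micro: 2; S1 reads c0=2 → after 2×micro: 0 ⇒ (c0=2, c1=0)
macro 4: S0 reads c1=0 → after 1×micro: 3; S1 reads c0=2 → after 2×micro: 0 ⇒ (c0=3, c1=0)
macro 5: S0 reads c1=0 → after 1×micro: 2; S1 reads c0=3 → after 2×micro: 4 ⇒ (c0=2, c1=4)
macro 6: S0 reads c1=4 → after 1×micro: 2; S1 reads c0=2 → after 2×micro: 4 ⇒ (c0=2, c1=4)

S1 state at macro-step 1 = 1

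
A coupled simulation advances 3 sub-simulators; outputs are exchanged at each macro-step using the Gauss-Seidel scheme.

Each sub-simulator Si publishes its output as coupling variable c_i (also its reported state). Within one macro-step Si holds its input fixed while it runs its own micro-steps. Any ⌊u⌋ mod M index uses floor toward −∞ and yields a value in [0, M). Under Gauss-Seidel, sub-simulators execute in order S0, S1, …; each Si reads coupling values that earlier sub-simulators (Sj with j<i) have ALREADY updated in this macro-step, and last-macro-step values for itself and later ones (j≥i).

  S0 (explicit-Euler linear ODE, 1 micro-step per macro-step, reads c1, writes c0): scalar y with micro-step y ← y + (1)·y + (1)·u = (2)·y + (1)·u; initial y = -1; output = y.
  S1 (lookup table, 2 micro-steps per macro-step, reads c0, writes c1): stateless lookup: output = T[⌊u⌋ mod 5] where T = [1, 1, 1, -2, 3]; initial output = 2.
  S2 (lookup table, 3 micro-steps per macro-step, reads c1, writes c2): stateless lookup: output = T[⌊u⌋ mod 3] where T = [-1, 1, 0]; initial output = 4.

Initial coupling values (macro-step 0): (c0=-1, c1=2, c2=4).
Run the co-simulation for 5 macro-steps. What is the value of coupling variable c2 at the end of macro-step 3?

c2 at macro-step 3 = 1

macro 1: S0 reads c1=2 → after 1×micro: 0; S1 reads c0=0 → after 2×micro: 1; S2 reads c1=1 → after 3×micro: 1 ⇒ (c0=0, c1=1, c2=1)
macro 2: S0 reads c1=1 → after 1×micro: 1; S1 reads c0=1 → after 2×micro: 1; S2 reads c1=1 → after 3×micro: 1 ⇒ (c0=1, c1=1, c2=1)
macro 3: S0 reads c1=1 → after 1×micro: 3; S1 reads c0=3 → after 2×micro: -2; S2 reads c1=-2 → after 3×micro: 1 ⇒ (c0=3, c1=-2, c2=1)
macro 4: S0 reads c1=-2 → after 1×micro: 4; S1 reads c0=4 → after 2×micro: 3; S2 reads c1=3 → after 3×micro: -1 ⇒ (c0=4, c1=3, c2=-1)
macro 5: S0 reads c1=3 → after 1×micro: 11; S1 reads c0=11 → after 2×micro: 1; S2 reads c1=1 → after 3×micro: 1 ⇒ (c0=11, c1=1, c2=1)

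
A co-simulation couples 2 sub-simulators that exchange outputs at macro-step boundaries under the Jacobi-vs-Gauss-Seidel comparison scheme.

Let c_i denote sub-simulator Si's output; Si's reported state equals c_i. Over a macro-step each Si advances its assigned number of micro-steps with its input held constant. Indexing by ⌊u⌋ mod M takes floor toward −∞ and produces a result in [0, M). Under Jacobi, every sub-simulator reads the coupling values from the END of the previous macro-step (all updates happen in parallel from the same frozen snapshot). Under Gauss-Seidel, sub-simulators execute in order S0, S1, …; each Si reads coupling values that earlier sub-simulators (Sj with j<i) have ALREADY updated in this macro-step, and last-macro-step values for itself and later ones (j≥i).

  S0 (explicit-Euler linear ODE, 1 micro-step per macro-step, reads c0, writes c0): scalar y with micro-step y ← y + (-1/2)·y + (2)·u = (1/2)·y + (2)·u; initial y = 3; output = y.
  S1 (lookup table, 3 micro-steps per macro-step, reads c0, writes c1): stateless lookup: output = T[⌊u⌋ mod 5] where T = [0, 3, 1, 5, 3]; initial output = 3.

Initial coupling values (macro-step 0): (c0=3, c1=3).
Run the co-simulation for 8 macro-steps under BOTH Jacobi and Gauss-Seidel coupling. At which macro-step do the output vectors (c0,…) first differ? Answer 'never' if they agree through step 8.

first divergence at macro-step: 1

[Jacobi] macro 1: S0 reads c0=3 → after 1×micro: 15/2; S1 reads c0=3 → after 3×micro: 5 ⇒ (c0=15/2, c1=5)
[Jacobi] macro 2: S0 reads c0=15/2 → after 1×micro: 75/4; S1 reads c0=15/2 → after 3×micro: 1 ⇒ (c0=75/4, c1=1)
[Jacobi] macro 3: S0 reads c0=75/4 → after 1×micro: 375/8; S1 reads c0=75/4 → after 3×micro: 5 ⇒ (c0=375/8, c1=5)
[Jacobi] macro 4: S0 reads c0=375/8 → after 1×micro: 1875/16; S1 reads c0=375/8 → after 3×micro: 3 ⇒ (c0=1875/16, c1=3)
[Jacobi] macro 5: S0 reads c0=1875/16 → after 1×micro: 9375/32; S1 reads c0=1875/16 → after 3×micro: 1 ⇒ (c0=9375/32, c1=1)
[Jacobi] macro 6: S0 reads c0=9375/32 → after 1×micro: 46875/64; S1 reads c0=9375/32 → after 3×micro: 1 ⇒ (c0=46875/64, c1=1)
[Jacobi] macro 7: S0 reads c0=46875/64 → after 1×micro: 234375/128; S1 reads c0=46875/64 → after 3×micro: 1 ⇒ (c0=234375/128, c1=1)
[Jacobi] macro 8: S0 reads c0=234375/128 → after 1×micro: 1171875/256; S1 reads c0=234375/128 → after 3×micro: 3 ⇒ (c0=1171875/256, c1=3)
[Gauss-Seidel] macro 1: S0 reads c0=3 → after 1×micro: 15/2; S1 reads c0=15/2 → after 3×micro: 1 ⇒ (c0=15/2, c1=1)
[Gauss-Seidel] macro 2: S0 reads c0=15/2 → after 1×micro: 75/4; S1 reads c0=75/4 → after 3×micro: 5 ⇒ (c0=75/4, c1=5)
[Gauss-Seidel] macro 3: S0 reads c0=75/4 → after 1×micro: 375/8; S1 reads c0=375/8 → after 3×micro: 3 ⇒ (c0=375/8, c1=3)
[Gauss-Seidel] macro 4: S0 reads c0=375/8 → after 1×micro: 1875/16; S1 reads c0=1875/16 → after 3×micro: 1 ⇒ (c0=1875/16, c1=1)
[Gauss-Seidel] macro 5: S0 reads c0=1875/16 → after 1×micro: 9375/32; S1 reads c0=9375/32 → after 3×micro: 1 ⇒ (c0=9375/32, c1=1)
[Gauss-Seidel] macro 6: S0 reads c0=9375/32 → after 1×micro: 46875/64; S1 reads c0=46875/64 → after 3×micro: 1 ⇒ (c0=46875/64, c1=1)
[Gauss-Seidel] macro 7: S0 reads c0=46875/64 → after 1×micro: 234375/128; S1 reads c0=234375/128 → after 3×micro: 3 ⇒ (c0=234375/128, c1=3)
[Gauss-Seidel] macro 8: S0 reads c0=234375/128 → after 1×micro: 1171875/256; S1 reads c0=1171875/256 → after 3×micro: 1 ⇒ (c0=1171875/256, c1=1)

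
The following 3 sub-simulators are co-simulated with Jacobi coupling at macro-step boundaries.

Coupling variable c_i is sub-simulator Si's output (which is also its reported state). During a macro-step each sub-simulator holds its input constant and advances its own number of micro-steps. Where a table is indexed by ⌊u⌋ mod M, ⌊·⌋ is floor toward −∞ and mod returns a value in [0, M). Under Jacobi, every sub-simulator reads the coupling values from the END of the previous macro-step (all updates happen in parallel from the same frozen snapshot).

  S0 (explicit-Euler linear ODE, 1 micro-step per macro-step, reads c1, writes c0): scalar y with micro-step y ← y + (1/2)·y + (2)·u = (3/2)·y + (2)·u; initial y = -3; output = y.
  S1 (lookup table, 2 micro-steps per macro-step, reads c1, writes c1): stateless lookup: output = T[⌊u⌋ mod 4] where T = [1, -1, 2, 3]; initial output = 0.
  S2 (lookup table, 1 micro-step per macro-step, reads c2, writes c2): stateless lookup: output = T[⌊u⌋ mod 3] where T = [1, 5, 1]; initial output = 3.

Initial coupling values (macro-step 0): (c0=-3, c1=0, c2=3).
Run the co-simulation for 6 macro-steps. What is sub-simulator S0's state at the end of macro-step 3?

S0 state at macro-step 3 = -73/8

macro 1: S0 reads c1=0 → after 1×micro: -9/2; S1 reads c1=0 → after 2×micro: 1; S2 reads c2=3 → after 1×micro: 1 ⇒ (c0=-9/2, c1=1, c2=1)
macro 2: S0 reads c1=1 → after 1×micro: -19/4; S1 reads c1=1 → after 2×micro: -1; S2 reads c2=1 → after 1×micro: 5 ⇒ (c0=-19/4, c1=-1, c2=5)
macro 3: S0 reads c1=-1 → after 1×micro: -73/8; S1 reads c1=-1 → after 2×micro: 3; S2 reads c2=5 → after 1×micro: 1 ⇒ (c0=-73/8, c1=3, c2=1)
macro 4: S0 reads c1=3 → after 1×micro: -123/16; S1 reads c1=3 → after 2×micro: 3; S2 reads c2=1 → after 1×micro: 5 ⇒ (c0=-123/16, c1=3, c2=5)
macro 5: S0 reads c1=3 → after 1×micro: -177/32; S1 reads c1=3 → after 2×micro: 3; S2 reads c2=5 → after 1×micro: 1 ⇒ (c0=-177/32, c1=3, c2=1)
macro 6: S0 reads c1=3 → after 1×micro: -147/64; S1 reads c1=3 → after 2×micro: 3; S2 reads c2=1 → after 1×micro: 5 ⇒ (c0=-147/64, c1=3, c2=5)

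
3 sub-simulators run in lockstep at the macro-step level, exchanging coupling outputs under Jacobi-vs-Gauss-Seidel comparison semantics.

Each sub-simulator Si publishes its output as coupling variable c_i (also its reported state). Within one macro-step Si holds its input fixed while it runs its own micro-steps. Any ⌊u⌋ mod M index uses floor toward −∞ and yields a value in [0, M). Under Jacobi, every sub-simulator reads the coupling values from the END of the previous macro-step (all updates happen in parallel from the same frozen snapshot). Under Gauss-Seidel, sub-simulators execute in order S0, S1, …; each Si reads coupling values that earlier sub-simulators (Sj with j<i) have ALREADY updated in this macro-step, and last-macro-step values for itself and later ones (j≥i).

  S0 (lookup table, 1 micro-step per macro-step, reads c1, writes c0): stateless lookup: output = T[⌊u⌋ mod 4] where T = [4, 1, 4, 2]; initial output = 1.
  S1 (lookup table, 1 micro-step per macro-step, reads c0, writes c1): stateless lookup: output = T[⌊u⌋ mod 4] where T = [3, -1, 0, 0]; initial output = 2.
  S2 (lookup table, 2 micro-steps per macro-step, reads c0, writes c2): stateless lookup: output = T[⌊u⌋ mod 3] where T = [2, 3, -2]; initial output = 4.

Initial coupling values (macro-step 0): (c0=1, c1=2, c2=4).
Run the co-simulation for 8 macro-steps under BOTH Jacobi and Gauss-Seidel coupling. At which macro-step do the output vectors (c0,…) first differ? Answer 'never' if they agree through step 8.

first divergence at macro-step: 1

[Jacobi] macro 1: S0 reads c1=2 → after 1×micro: 4; S1 reads c0=1 → after 1×micro: -1; S2 reads c0=1 → after 2×micro: 3 ⇒ (c0=4, c1=-1, c2=3)
[Jacobi] macro 2: S0 reads c1=-1 → after 1×micro: 2; S1 reads c0=4 → after 1×micro: 3; S2 reads c0=4 → after 2×micro: 3 ⇒ (c0=2, c1=3, c2=3)
[Jacobi] macro 3: S0 reads c1=3 → after 1×micro: 2; S1 reads c0=2 → after 1×micro: 0; S2 reads c0=2 → after 2×micro: -2 ⇒ (c0=2, c1=0, c2=-2)
[Jacobi] macro 4: S0 reads c1=0 → after 1×micro: 4; S1 reads c0=2 → after 1×micro: 0; S2 reads c0=2 → after 2×micro: -2 ⇒ (c0=4, c1=0, c2=-2)
[Jacobi] macro 5: S0 reads c1=0 → after 1×micro: 4; S1 reads c0=4 → after 1×micro: 3; S2 reads c0=4 → after 2×micro: 3 ⇒ (c0=4, c1=3, c2=3)
[Jacobi] macro 6: S0 reads c1=3 → after 1×micro: 2; S1 reads c0=4 → after 1×micro: 3; S2 reads c0=4 → after 2×micro: 3 ⇒ (c0=2, c1=3, c2=3)
[Jacobi] macro 7: S0 reads c1=3 → after 1×micro: 2; S1 reads c0=2 → after 1×micro: 0; S2 reads c0=2 → after 2×micro: -2 ⇒ (c0=2, c1=0, c2=-2)
[Jacobi] macro 8: S0 reads c1=0 → after 1×micro: 4; S1 reads c0=2 → after 1×micro: 0; S2 reads c0=2 → after 2×micro: -2 ⇒ (c0=4, c1=0, c2=-2)
[Gauss-Seidel] macro 1: S0 reads c1=2 → after 1×micro: 4; S1 reads c0=4 → after 1×micro: 3; S2 reads c0=4 → after 2×micro: 3 ⇒ (c0=4, c1=3, c2=3)
[Gauss-Seidel] macro 2: S0 reads c1=3 → after 1×micro: 2; S1 reads c0=2 → after 1×micro: 0; S2 reads c0=2 → after 2×micro: -2 ⇒ (c0=2, c1=0, c2=-2)
[Gauss-Seidel] macro 3: S0 reads c1=0 → after 1×micro: 4; S1 reads c0=4 → after 1×micro: 3; S2 reads c0=4 → after 2×micro: 3 ⇒ (c0=4, c1=3, c2=3)
[Gauss-Seidel] macro 4: S0 reads c1=3 → after 1×micro: 2; S1 reads c0=2 → after 1×micro: 0; S2 reads c0=2 → after 2×micro: -2 ⇒ (c0=2, c1=0, c2=-2)
[Gauss-Seidel] macro 5: S0 reads c1=0 → after 1×micro: 4; S1 reads c0=4 → after 1×micro: 3; S2 reads c0=4 → after 2×micro: 3 ⇒ (c0=4, c1=3, c2=3)
[Gauss-Seidel] macro 6: S0 reads c1=3 → after 1×micro: 2; S1 reads c0=2 → after 1×micro: 0; S2 reads c0=2 → after 2×micro: -2 ⇒ (c0=2, c1=0, c2=-2)
[Gauss-Seidel] macro 7: S0 reads c1=0 → after 1×micro: 4; S1 reads c0=4 → after 1×micro: 3; S2 reads c0=4 → after 2×micro: 3 ⇒ (c0=4, c1=3, c2=3)
[Gauss-Seidel] macro 8: S0 reads c1=3 → after 1×micro: 2; S1 reads c0=2 → after 1×micro: 0; S2 reads c0=2 → after 2×micro: -2 ⇒ (c0=2, c1=0, c2=-2)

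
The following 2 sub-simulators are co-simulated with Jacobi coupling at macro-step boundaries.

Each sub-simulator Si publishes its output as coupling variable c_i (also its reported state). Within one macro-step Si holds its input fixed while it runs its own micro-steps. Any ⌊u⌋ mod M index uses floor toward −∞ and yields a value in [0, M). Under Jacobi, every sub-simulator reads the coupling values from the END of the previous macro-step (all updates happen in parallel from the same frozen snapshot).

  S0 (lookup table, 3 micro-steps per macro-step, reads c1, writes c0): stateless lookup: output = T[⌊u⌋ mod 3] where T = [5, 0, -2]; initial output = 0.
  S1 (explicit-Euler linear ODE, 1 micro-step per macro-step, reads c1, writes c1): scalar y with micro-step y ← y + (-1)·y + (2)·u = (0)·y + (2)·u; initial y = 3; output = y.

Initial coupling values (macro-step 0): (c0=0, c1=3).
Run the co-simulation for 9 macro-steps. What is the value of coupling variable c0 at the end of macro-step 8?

macro 1: S0 reads c1=3 → after 3×micro: 5; S1 reads c1=3 → after 1×micro: 6 ⇒ (c0=5, c1=6)
macro 2: S0 reads c1=6 → after 3×micro: 5; S1 reads c1=6 → after 1×micro: 12 ⇒ (c0=5, c1=12)
macro 3: S0 reads c1=12 → after 3×micro: 5; S1 reads c1=12 → after 1×micro: 24 ⇒ (c0=5, c1=24)
macro 4: S0 reads c1=24 → after 3×micro: 5; S1 reads c1=24 → after 1×micro: 48 ⇒ (c0=5, c1=48)
macro 5: S0 reads c1=48 → after 3×micro: 5; S1 reads c1=48 → after 1×micro: 96 ⇒ (c0=5, c1=96)
macro 6: S0 reads c1=96 → after 3×micro: 5; S1 reads c1=96 → after 1×micro: 192 ⇒ (c0=5, c1=192)
macro 7: S0 reads c1=192 → after 3×micro: 5; S1 reads c1=192 → after 1×micro: 384 ⇒ (c0=5, c1=384)
macro 8: S0 reads c1=384 → after 3×micro: 5; S1 reads c1=384 → after 1×micro: 768 ⇒ (c0=5, c1=768)
macro 9: S0 reads c1=768 → after 3×micro: 5; S1 reads c1=768 → after 1×micro: 1536 ⇒ (c0=5, c1=1536)

c0 at macro-step 8 = 5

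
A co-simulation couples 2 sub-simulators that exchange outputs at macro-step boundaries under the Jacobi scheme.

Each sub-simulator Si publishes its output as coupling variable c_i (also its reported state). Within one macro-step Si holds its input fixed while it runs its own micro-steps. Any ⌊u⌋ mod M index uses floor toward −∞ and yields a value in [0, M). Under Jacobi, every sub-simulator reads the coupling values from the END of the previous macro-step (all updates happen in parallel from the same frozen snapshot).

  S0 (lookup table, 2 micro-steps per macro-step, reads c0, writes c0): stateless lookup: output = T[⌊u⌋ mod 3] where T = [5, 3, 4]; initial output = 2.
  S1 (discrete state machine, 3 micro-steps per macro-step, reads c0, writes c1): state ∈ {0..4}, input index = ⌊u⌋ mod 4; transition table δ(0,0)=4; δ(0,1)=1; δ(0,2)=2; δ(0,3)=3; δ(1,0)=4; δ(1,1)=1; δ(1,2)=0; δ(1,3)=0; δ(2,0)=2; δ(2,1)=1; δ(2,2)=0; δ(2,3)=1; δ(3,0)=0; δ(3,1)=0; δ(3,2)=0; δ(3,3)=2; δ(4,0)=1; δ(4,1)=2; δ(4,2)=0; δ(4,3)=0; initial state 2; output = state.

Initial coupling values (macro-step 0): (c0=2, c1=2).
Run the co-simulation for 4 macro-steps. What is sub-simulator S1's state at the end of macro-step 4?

macro 1: S0 reads c0=2 → after 2×micro: 4; S1 reads c0=2 → after 3×micro: 0 ⇒ (c0=4, c1=0)
macro 2: S0 reads c0=4 → after 2×micro: 3; S1 reads c0=4 → after 3×micro: 4 ⇒ (c0=3, c1=4)
macro 3: S0 reads c0=3 → after 2×micro: 5; S1 reads c0=3 → after 3×micro: 2 ⇒ (c0=5, c1=2)
macro 4: S0 reads c0=5 → after 2×micro: 4; S1 reads c0=5 → after 3×micro: 1 ⇒ (c0=4, c1=1)

S1 state at macro-step 4 = 1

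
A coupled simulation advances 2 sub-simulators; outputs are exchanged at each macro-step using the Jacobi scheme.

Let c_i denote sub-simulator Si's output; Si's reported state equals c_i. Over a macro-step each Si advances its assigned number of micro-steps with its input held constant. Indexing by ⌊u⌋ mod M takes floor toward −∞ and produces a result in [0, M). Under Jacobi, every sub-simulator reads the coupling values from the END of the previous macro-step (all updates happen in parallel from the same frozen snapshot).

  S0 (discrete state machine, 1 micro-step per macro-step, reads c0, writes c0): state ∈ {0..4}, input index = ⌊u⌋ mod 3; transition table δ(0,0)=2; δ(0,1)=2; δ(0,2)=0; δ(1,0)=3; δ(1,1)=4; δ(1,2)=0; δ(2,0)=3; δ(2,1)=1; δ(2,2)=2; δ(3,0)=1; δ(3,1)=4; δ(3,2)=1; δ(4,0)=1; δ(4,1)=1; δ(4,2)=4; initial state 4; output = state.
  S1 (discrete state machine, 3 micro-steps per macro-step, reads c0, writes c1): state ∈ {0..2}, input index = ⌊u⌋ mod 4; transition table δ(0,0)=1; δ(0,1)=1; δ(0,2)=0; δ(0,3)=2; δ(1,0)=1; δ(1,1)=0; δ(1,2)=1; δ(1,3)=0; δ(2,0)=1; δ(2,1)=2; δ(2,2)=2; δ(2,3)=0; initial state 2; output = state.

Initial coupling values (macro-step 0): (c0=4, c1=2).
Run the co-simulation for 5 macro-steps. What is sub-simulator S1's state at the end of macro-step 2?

macro 1: S0 reads c0=4 → after 1×micro: 1; S1 reads c0=4 → after 3×micro: 1 ⇒ (c0=1, c1=1)
macro 2: S0 reads c0=1 → after 1×micro: 4; S1 reads c0=1 → after 3×micro: 0 ⇒ (c0=4, c1=0)
macro 3: S0 reads c0=4 → after 1×micro: 1; S1 reads c0=4 → after 3×micro: 1 ⇒ (c0=1, c1=1)
macro 4: S0 reads c0=1 → after 1×micro: 4; S1 reads c0=1 → after 3×micro: 0 ⇒ (c0=4, c1=0)
macro 5: S0 reads c0=4 → after 1×micro: 1; S1 reads c0=4 → after 3×micro: 1 ⇒ (c0=1, c1=1)

S1 state at macro-step 2 = 0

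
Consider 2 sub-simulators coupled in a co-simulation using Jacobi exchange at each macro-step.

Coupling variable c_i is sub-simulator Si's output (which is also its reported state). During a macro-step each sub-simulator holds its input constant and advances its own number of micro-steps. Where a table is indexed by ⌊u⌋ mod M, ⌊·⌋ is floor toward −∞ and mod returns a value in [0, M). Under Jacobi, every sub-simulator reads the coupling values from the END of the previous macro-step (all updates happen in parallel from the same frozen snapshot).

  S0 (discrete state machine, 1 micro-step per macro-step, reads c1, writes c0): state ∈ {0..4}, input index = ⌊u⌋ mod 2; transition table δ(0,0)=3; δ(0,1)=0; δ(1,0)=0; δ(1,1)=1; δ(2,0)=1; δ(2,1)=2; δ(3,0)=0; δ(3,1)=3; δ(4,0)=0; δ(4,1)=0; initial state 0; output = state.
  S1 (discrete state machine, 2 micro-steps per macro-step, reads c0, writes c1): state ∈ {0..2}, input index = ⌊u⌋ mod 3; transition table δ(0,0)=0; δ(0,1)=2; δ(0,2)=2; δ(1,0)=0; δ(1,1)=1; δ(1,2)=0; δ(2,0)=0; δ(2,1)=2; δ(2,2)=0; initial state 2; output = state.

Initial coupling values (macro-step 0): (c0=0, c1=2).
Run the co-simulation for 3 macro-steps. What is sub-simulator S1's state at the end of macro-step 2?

macro 1: S0 reads c1=2 → after 1×micro: 3; S1 reads c0=0 → after 2×micro: 0 ⇒ (c0=3, c1=0)
macro 2: S0 reads c1=0 → after 1×micro: 0; S1 reads c0=3 → after 2×micro: 0 ⇒ (c0=0, c1=0)
macro 3: S0 reads c1=0 → after 1×micro: 3; S1 reads c0=0 → after 2×micro: 0 ⇒ (c0=3, c1=0)

S1 state at macro-step 2 = 0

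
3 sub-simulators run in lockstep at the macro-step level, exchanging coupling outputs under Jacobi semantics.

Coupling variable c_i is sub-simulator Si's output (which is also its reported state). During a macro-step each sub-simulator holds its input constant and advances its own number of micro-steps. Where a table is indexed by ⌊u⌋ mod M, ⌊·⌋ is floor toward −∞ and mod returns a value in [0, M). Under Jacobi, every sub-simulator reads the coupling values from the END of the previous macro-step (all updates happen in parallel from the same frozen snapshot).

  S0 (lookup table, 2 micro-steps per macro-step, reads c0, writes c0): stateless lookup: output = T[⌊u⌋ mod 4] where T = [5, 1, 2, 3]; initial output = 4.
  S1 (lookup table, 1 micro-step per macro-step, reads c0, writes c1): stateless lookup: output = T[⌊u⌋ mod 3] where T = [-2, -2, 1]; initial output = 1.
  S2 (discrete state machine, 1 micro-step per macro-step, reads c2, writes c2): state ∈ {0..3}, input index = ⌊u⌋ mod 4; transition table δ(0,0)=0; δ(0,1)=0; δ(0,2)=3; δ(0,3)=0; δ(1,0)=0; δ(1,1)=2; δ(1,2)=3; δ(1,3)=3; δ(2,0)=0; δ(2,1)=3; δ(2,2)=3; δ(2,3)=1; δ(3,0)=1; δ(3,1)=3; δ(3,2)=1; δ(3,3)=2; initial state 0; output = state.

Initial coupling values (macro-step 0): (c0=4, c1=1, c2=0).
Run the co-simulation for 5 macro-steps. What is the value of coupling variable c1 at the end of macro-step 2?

macro 1: S0 reads c0=4 → after 2×micro: 5; S1 reads c0=4 → after 1×micro: -2; S2 reads c2=0 → after 1×micro: 0 ⇒ (c0=5, c1=-2, c2=0)
macro 2: S0 reads c0=5 → after 2×micro: 1; S1 reads c0=5 → after 1×micro: 1; S2 reads c2=0 → after 1×micro: 0 ⇒ (c0=1, c1=1, c2=0)
macro 3: S0 reads c0=1 → after 2×micro: 1; S1 reads c0=1 → after 1×micro: -2; S2 reads c2=0 → after 1×micro: 0 ⇒ (c0=1, c1=-2, c2=0)
macro 4: S0 reads c0=1 → after 2×micro: 1; S1 reads c0=1 → after 1×micro: -2; S2 reads c2=0 → after 1×micro: 0 ⇒ (c0=1, c1=-2, c2=0)
macro 5: S0 reads c0=1 → after 2×micro: 1; S1 reads c0=1 → after 1×micro: -2; S2 reads c2=0 → after 1×micro: 0 ⇒ (c0=1, c1=-2, c2=0)

c1 at macro-step 2 = 1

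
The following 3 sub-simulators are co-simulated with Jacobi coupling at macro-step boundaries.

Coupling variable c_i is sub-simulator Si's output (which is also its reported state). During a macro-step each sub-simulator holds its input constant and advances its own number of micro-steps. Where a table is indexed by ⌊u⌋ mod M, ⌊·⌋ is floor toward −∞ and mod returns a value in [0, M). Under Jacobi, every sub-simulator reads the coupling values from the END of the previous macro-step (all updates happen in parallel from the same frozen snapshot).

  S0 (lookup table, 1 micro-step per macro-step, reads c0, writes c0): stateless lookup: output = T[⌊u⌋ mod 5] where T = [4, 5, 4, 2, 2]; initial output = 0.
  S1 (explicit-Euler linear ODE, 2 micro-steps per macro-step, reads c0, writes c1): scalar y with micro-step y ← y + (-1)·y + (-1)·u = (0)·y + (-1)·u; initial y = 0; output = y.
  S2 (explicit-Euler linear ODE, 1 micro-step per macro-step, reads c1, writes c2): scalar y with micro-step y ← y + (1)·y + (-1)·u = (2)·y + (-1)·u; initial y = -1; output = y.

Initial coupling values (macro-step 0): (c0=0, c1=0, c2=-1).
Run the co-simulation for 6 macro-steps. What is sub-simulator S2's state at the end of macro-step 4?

S2 state at macro-step 4 = -6

macro 1: S0 reads c0=0 → after 1×micro: 4; S1 reads c0=0 → after 2×micro: 0; S2 reads c1=0 → after 1×micro: -2 ⇒ (c0=4, c1=0, c2=-2)
macro 2: S0 reads c0=4 → after 1×micro: 2; S1 reads c0=4 → after 2×micro: -4; S2 reads c1=0 → after 1×micro: -4 ⇒ (c0=2, c1=-4, c2=-4)
macro 3: S0 reads c0=2 → after 1×micro: 4; S1 reads c0=2 → after 2×micro: -2; S2 reads c1=-4 → after 1×micro: -4 ⇒ (c0=4, c1=-2, c2=-4)
macro 4: S0 reads c0=4 → after 1×micro: 2; S1 reads c0=4 → after 2×micro: -4; S2 reads c1=-2 → after 1×micro: -6 ⇒ (c0=2, c1=-4, c2=-6)
macro 5: S0 reads c0=2 → after 1×micro: 4; S1 reads c0=2 → after 2×micro: -2; S2 reads c1=-4 → after 1×micro: -8 ⇒ (c0=4, c1=-2, c2=-8)
macro 6: S0 reads c0=4 → after 1×micro: 2; S1 reads c0=4 → after 2×micro: -4; S2 reads c1=-2 → after 1×micro: -14 ⇒ (c0=2, c1=-4, c2=-14)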